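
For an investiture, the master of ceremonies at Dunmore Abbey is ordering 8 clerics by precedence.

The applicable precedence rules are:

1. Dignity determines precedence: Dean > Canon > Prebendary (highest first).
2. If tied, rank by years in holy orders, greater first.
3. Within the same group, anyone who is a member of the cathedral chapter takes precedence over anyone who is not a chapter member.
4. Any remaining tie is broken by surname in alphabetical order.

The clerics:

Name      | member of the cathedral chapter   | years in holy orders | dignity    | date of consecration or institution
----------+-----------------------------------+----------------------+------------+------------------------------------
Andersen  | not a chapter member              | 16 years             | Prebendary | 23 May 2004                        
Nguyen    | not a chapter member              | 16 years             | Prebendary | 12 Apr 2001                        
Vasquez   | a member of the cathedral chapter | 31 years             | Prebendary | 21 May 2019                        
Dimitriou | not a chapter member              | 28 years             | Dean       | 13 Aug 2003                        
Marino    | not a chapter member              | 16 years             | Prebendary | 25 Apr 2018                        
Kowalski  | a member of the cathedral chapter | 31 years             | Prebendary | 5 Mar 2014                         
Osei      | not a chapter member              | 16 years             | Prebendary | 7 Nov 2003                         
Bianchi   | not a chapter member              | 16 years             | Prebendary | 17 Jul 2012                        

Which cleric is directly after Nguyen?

Osei

By dignity: Dimitriou (Dean); then Kowalski, Vasquez, Andersen, Bianchi, Marino, Nguyen and Osei (Prebendary).
Among Kowalski, Vasquez, Andersen, Bianchi, Marino, Nguyen and Osei, by years in holy orders (higher first): Kowalski and Vasquez (31 years) before Andersen, Bianchi, Marino, Nguyen and Osei (16 years).
Kowalski and Vasquez are each a member of the cathedral chapter, so the next rule applies.
Among Kowalski and Vasquez, alphabetically by surname: Kowalski before Vasquez.
Andersen, Bianchi, Marino, Nguyen and Osei are each not a chapter member, so the next rule applies.
Among Andersen, Bianchi, Marino, Nguyen and Osei, alphabetically by surname: Andersen before Bianchi before Marino before Nguyen before Osei.
Order: Dimitriou, Kowalski, Vasquez, Andersen, Bianchi, Marino, Nguyen, Osei.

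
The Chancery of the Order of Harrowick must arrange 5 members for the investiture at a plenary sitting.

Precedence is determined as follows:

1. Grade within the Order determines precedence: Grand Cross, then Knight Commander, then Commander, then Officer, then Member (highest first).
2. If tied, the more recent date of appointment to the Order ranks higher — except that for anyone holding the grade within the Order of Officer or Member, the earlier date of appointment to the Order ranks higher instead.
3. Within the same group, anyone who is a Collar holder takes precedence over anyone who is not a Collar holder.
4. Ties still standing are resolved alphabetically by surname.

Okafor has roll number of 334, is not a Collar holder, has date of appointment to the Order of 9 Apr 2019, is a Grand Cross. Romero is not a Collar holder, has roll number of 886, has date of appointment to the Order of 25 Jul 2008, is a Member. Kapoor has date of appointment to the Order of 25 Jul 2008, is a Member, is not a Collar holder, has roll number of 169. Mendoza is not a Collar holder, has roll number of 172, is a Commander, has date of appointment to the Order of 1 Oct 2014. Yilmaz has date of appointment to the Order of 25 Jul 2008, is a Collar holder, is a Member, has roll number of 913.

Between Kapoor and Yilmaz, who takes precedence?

By grade within the Order: Okafor (Grand Cross); then Mendoza (Commander); then Yilmaz, Kapoor and Romero (Member).
Yilmaz, Kapoor and Romero all have date of appointment to the Order 25 Jul 2008, so the next rule applies.
Among Yilmaz, Kapoor and Romero, a Collar holder before not a Collar holder: Yilmaz (a Collar holder) before Kapoor and Romero (not a Collar holder).
Among Kapoor and Romero, alphabetically by surname: Kapoor before Romero.
So Yilmaz takes precedence.

Yilmaz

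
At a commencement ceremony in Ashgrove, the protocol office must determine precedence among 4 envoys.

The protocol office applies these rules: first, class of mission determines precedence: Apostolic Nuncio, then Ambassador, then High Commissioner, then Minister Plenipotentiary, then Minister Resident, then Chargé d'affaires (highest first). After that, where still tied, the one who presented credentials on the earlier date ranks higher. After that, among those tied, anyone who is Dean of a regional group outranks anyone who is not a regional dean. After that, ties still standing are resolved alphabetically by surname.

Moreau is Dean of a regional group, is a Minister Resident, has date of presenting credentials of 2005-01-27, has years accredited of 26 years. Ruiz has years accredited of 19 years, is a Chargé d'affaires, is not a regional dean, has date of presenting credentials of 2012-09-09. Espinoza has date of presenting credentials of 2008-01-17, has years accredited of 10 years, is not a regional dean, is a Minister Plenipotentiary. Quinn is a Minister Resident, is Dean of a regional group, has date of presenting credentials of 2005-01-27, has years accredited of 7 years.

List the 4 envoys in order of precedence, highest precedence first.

By class of mission: Espinoza (Minister Plenipotentiary); then Moreau and Quinn (Minister Resident); then Ruiz (Chargé d'affaires).
Moreau and Quinn both have date of presenting credentials 2005-01-27, so the next rule applies.
Moreau and Quinn are each Dean of a regional group, so the next rule applies.
Among Moreau and Quinn, alphabetically by surname: Moreau before Quinn.
Full order: Espinoza, Moreau, Quinn, Ruiz.

Espinoza, Moreau, Quinn, Ruiz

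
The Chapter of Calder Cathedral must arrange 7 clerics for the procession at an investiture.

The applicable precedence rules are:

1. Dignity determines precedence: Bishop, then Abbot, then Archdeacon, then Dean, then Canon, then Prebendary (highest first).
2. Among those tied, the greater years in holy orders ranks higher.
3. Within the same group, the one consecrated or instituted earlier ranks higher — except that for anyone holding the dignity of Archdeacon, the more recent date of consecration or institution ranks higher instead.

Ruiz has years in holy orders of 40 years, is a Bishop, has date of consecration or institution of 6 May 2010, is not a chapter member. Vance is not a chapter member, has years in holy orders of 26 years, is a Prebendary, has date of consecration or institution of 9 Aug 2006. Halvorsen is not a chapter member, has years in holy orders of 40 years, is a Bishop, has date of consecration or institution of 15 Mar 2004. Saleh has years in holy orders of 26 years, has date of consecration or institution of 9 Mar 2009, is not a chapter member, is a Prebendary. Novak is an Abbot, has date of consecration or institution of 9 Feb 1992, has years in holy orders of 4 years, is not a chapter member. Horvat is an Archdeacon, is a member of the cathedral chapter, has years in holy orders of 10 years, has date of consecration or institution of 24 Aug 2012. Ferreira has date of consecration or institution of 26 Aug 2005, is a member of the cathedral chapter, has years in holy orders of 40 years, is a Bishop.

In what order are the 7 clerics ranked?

Halvorsen, Ferreira, Ruiz, Novak, Horvat, Vance, Saleh

By dignity: Halvorsen, Ferreira and Ruiz (Bishop); then Novak (Abbot); then Horvat (Archdeacon); then Vance and Saleh (Prebendary).
Halvorsen, Ferreira and Ruiz all have years in holy orders 40 years, so the next rule applies.
Among Halvorsen, Ferreira and Ruiz, by date of consecration or institution (earlier first): Halvorsen (15 Mar 2004) before Ferreira (26 Aug 2005) before Ruiz (6 May 2010).
Vance and Saleh both have years in holy orders 26 years, so the next rule applies.
Among Vance and Saleh, by date of consecration or institution (earlier first): Vance (9 Aug 2006) before Saleh (9 Mar 2009).
Full order: Halvorsen, Ferreira, Ruiz, Novak, Horvat, Vance, Saleh.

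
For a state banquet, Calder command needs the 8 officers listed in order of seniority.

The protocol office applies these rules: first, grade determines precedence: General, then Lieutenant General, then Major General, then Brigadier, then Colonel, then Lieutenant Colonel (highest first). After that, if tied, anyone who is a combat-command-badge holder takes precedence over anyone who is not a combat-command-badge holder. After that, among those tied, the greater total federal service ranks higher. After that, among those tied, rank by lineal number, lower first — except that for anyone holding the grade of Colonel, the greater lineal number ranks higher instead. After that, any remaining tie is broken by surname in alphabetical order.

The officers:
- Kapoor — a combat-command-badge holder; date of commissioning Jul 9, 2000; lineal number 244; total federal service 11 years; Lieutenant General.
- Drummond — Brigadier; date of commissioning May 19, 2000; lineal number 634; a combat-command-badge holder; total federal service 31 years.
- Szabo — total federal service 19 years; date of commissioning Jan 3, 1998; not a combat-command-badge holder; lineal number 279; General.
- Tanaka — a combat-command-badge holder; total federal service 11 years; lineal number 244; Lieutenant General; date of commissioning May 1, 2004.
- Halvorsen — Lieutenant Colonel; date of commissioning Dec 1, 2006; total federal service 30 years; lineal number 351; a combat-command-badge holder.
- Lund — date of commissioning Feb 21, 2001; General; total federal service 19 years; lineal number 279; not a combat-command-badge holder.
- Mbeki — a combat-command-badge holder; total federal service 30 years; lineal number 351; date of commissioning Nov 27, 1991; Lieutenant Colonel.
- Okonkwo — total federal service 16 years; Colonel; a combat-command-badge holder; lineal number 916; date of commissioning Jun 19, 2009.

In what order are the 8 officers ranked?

Lund, Szabo, Kapoor, Tanaka, Drummond, Okonkwo, Halvorsen, Mbeki

By grade: Lund and Szabo (General); then Kapoor and Tanaka (Lieutenant General); then Drummond (Brigadier); then Okonkwo (Colonel); then Halvorsen and Mbeki (Lieutenant Colonel).
Lund and Szabo are each not a combat-command-badge holder, so the next rule applies.
Lund and Szabo both have total federal service 19 years, so the next rule applies.
Lund and Szabo both have lineal number 279, so the next rule applies.
Among Lund and Szabo, alphabetically by surname: Lund before Szabo.
Kapoor and Tanaka are each a combat-command-badge holder, so the next rule applies.
Kapoor and Tanaka both have total federal service 11 years, so the next rule applies.
Kapoor and Tanaka both have lineal number 244, so the next rule applies.
Among Kapoor and Tanaka, alphabetically by surname: Kapoor before Tanaka.
Halvorsen and Mbeki are each a combat-command-badge holder, so the next rule applies.
Halvorsen and Mbeki both have total federal service 30 years, so the next rule applies.
Halvorsen and Mbeki both have lineal number 351, so the next rule applies.
Among Halvorsen and Mbeki, alphabetically by surname: Halvorsen before Mbeki.
Full order: Lund, Szabo, Kapoor, Tanaka, Drummond, Okonkwo, Halvorsen, Mbeki.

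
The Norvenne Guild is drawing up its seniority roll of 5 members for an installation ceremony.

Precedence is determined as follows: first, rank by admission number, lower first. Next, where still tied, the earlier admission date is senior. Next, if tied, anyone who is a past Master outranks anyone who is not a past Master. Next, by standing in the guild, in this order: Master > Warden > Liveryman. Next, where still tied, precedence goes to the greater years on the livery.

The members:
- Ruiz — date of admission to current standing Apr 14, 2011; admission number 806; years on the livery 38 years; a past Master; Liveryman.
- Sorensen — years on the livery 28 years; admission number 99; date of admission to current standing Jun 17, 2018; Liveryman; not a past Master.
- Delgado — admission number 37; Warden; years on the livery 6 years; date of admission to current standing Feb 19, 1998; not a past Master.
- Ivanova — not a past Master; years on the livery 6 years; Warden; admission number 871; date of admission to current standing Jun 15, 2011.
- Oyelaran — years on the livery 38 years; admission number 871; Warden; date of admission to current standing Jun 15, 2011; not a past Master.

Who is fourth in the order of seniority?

By admission number (lower first): Delgado (37); then Sorensen (99); then Ruiz (806); then Oyelaran and Ivanova (both 871).
Oyelaran and Ivanova both have date of admission to current standing Jun 15, 2011, so the next rule applies.
Oyelaran and Ivanova are each not a past Master, so the next rule applies.
Oyelaran and Ivanova are each Warden, so the next rule applies.
Among Oyelaran and Ivanova, by years on the livery (higher first): Oyelaran (38 years) before Ivanova (6 years).
Order: Delgado, Sorensen, Ruiz, Oyelaran, Ivanova.

Oyelaran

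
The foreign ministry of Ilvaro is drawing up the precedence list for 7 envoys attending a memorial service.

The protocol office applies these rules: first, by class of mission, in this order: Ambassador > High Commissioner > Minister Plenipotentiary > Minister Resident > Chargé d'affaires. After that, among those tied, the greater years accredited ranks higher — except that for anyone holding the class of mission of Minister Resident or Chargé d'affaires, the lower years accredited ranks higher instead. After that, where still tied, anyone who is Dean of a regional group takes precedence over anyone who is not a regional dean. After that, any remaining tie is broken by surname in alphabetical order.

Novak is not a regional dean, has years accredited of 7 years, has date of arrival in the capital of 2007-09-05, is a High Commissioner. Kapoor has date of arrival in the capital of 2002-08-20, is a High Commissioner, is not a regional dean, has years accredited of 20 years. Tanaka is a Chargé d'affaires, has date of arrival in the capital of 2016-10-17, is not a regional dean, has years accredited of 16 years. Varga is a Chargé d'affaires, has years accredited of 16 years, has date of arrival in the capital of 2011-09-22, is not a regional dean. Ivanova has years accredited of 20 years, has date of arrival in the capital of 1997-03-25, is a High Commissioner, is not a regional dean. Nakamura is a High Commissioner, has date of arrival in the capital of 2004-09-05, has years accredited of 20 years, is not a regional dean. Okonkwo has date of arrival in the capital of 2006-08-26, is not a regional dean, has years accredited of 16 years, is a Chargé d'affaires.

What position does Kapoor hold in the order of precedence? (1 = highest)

2

By class of mission: Ivanova, Kapoor, Nakamura and Novak (High Commissioner); then Okonkwo, Tanaka and Varga (Chargé d'affaires).
Among Ivanova, Kapoor, Nakamura and Novak, by years accredited (higher first): Ivanova, Kapoor and Nakamura (20 years) before Novak (7 years).
Ivanova, Kapoor and Nakamura are each not a regional dean, so the next rule applies.
Among Ivanova, Kapoor and Nakamura, alphabetically by surname: Ivanova before Kapoor before Nakamura.
Okonkwo, Tanaka and Varga all have years accredited 16 years, so the next rule applies.
Okonkwo, Tanaka and Varga are each not a regional dean, so the next rule applies.
Among Okonkwo, Tanaka and Varga, alphabetically by surname: Okonkwo before Tanaka before Varga.
Order: Ivanova, Kapoor, Nakamura, Novak, Okonkwo, Tanaka, Varga. So position 2.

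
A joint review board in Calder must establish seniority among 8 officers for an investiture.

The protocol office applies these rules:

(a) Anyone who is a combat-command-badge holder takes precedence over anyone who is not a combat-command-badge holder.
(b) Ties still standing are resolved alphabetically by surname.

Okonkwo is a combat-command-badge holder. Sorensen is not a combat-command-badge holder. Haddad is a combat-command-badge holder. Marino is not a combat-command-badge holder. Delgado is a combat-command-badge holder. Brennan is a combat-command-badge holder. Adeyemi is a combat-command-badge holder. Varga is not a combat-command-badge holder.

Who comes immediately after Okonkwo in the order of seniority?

By the first rule: Adeyemi, Brennan, Delgado, Haddad and Okonkwo (each a combat-command-badge holder); then Marino, Sorensen and Varga (each not a combat-command-badge holder).
Among Adeyemi, Brennan, Delgado, Haddad and Okonkwo, alphabetically by surname: Adeyemi before Brennan before Delgado before Haddad before Okonkwo.
Among Marino, Sorensen and Varga, alphabetically by surname: Marino before Sorensen before Varga.
Order: Adeyemi, Brennan, Delgado, Haddad, Okonkwo, Marino, Sorensen, Varga.

Marino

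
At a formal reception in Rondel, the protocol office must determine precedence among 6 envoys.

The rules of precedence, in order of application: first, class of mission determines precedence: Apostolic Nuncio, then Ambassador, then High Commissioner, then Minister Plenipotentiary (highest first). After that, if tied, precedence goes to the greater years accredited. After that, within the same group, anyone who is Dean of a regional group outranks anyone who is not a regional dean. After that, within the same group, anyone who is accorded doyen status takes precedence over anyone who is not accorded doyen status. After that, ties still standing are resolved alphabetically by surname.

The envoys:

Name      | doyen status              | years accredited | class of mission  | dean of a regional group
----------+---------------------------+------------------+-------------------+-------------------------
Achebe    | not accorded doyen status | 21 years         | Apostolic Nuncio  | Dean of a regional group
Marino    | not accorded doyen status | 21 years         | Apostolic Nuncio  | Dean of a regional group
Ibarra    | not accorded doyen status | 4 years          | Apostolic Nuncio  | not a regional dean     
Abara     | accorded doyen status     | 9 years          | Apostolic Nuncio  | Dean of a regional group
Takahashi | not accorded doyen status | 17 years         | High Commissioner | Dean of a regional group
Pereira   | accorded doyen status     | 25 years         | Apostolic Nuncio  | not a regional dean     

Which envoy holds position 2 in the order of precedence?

Achebe

By class of mission: Pereira, Achebe, Marino, Abara and Ibarra (Apostolic Nuncio); then Takahashi (High Commissioner).
Among Pereira, Achebe, Marino, Abara and Ibarra, by years accredited (higher first): Pereira (25 years) before Achebe and Marino (21 years) before Abara (9 years) before Ibarra (4 years).
Achebe and Marino are each Dean of a regional group, so the next rule applies.
Achebe and Marino are each not accorded doyen status, so the next rule applies.
Among Achebe and Marino, alphabetically by surname: Achebe before Marino.
Order: Pereira, Achebe, Marino, Abara, Ibarra, Takahashi.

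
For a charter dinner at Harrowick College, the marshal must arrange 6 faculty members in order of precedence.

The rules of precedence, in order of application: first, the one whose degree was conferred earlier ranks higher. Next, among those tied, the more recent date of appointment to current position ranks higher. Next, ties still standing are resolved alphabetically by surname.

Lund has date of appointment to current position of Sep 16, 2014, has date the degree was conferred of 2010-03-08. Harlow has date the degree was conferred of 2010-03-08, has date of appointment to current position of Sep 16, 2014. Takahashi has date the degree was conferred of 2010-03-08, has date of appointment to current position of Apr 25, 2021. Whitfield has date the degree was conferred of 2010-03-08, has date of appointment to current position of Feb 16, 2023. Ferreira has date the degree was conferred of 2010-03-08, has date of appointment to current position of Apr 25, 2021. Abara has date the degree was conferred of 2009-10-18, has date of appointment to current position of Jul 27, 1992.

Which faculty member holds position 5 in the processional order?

Harlow

By date the degree was conferred (earlier first): Abara (2009-10-18); then Whitfield, Ferreira, Takahashi, Harlow and Lund (each 2010-03-08).
Among Whitfield, Ferreira, Takahashi, Harlow and Lund, by date of appointment to current position (later first): Whitfield (Feb 16, 2023) before Ferreira and Takahashi (Apr 25, 2021) before Harlow and Lund (Sep 16, 2014).
Among Ferreira and Takahashi, alphabetically by surname: Ferreira before Takahashi.
Among Harlow and Lund, alphabetically by surname: Harlow before Lund.
Order: Abara, Whitfield, Ferreira, Takahashi, Harlow, Lund.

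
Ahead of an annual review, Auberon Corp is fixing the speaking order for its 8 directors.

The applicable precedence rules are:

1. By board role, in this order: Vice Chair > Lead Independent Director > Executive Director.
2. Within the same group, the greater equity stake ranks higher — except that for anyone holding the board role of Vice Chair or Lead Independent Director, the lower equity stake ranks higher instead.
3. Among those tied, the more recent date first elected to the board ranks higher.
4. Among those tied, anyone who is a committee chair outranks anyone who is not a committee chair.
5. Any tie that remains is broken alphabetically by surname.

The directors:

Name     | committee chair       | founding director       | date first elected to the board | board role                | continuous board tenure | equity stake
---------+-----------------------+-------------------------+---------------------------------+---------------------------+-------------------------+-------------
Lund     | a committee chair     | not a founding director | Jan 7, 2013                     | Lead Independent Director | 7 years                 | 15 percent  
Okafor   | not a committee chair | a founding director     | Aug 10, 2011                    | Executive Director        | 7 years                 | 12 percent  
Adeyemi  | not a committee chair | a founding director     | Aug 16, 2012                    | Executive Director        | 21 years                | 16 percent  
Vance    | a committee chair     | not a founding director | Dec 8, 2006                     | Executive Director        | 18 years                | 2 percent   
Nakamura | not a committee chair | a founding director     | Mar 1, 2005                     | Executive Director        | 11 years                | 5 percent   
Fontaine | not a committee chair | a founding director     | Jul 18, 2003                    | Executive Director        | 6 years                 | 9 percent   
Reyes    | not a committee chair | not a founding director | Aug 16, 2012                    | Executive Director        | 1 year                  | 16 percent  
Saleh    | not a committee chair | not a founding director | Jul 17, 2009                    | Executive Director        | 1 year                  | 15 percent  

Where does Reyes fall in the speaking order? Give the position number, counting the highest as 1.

By board role: Lund (Lead Independent Director); then Adeyemi, Reyes, Saleh, Okafor, Fontaine, Nakamura and Vance (Executive Director).
Among Adeyemi, Reyes, Saleh, Okafor, Fontaine, Nakamura and Vance, by equity stake (higher first): Adeyemi and Reyes (16 percent) before Saleh (15 percent) before Okafor (12 percent) before Fontaine (9 percent) before Nakamura (5 percent) before Vance (2 percent).
Adeyemi and Reyes both have date first elected to the board Aug 16, 2012, so the next rule applies.
Adeyemi and Reyes are each not a committee chair, so the next rule applies.
Among Adeyemi and Reyes, alphabetically by surname: Adeyemi before Reyes.
Order: Lund, Adeyemi, Reyes, Saleh, Okafor, Fontaine, Nakamura, Vance. So position 3.

3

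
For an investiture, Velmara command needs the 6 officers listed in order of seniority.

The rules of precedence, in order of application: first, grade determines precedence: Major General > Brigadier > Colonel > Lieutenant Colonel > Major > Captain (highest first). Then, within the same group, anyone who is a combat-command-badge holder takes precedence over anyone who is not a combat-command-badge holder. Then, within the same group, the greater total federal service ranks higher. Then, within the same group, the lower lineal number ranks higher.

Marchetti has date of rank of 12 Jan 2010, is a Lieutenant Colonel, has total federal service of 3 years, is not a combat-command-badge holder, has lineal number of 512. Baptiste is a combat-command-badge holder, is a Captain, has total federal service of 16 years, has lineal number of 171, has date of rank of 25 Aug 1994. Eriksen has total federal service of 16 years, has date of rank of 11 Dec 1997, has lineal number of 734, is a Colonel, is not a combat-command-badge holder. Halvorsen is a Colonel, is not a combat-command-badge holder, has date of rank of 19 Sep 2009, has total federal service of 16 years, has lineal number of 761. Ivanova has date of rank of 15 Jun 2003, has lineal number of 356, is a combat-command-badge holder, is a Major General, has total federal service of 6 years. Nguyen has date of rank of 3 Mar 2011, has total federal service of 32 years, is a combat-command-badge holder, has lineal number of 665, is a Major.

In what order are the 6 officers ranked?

By grade: Ivanova (Major General); then Eriksen and Halvorsen (Colonel); then Marchetti (Lieutenant Colonel); then Nguyen (Major); then Baptiste (Captain).
Eriksen and Halvorsen are each not a combat-command-badge holder, so the next rule applies.
Eriksen and Halvorsen both have total federal service 16 years, so the next rule applies.
Among Eriksen and Halvorsen, by lineal number (lower first): Eriksen (734) before Halvorsen (761).
Full order: Ivanova, Eriksen, Halvorsen, Marchetti, Nguyen, Baptiste.

Ivanova, Eriksen, Halvorsen, Marchetti, Nguyen, Baptiste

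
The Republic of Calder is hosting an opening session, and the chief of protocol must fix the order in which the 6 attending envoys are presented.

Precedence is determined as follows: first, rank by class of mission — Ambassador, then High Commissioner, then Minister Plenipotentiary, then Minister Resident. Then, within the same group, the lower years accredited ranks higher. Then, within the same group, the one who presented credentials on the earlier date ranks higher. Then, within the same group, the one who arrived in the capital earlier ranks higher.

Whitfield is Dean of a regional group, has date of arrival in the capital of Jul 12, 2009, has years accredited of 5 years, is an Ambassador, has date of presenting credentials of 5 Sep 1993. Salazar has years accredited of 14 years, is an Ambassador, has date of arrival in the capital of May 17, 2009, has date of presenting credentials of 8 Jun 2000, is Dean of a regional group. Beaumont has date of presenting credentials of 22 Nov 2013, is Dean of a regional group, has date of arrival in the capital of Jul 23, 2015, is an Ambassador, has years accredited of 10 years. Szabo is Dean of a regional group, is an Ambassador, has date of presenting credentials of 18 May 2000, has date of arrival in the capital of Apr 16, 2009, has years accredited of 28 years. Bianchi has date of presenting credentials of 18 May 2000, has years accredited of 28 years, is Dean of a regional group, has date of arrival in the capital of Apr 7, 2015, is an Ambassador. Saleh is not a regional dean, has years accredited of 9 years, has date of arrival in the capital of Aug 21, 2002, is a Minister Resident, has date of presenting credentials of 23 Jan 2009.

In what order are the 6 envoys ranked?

Whitfield, Beaumont, Salazar, Szabo, Bianchi, Saleh

By class of mission: Whitfield, Beaumont, Salazar, Szabo and Bianchi (Ambassador); then Saleh (Minister Resident).
Among Whitfield, Beaumont, Salazar, Szabo and Bianchi, by years accredited (lower first): Whitfield (5 years) before Beaumont (10 years) before Salazar (14 years) before Szabo and Bianchi (28 years).
Szabo and Bianchi both have date of presenting credentials 18 May 2000, so the next rule applies.
Among Szabo and Bianchi, by date of arrival in the capital (earlier first): Szabo (Apr 16, 2009) before Bianchi (Apr 7, 2015).
Full order: Whitfield, Beaumont, Salazar, Szabo, Bianchi, Saleh.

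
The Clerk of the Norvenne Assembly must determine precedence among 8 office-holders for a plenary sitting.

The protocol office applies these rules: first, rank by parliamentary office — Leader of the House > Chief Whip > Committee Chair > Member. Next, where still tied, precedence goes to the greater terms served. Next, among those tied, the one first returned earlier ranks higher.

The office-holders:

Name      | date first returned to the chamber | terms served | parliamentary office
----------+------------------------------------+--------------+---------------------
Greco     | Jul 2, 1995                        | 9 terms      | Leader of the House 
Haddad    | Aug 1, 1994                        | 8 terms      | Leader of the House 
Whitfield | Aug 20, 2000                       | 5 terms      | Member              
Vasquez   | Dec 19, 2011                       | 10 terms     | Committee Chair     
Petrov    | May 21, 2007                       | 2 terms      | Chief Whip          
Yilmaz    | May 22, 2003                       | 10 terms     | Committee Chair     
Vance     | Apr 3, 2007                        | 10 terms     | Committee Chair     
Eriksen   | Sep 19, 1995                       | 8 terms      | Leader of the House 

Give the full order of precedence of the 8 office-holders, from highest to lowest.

By parliamentary office: Greco, Haddad and Eriksen (Leader of the House); then Petrov (Chief Whip); then Yilmaz, Vance and Vasquez (Committee Chair); then Whitfield (Member).
Among Greco, Haddad and Eriksen, by terms served (higher first): Greco (9 terms) before Haddad and Eriksen (8 terms).
Among Haddad and Eriksen, by date first returned to the chamber (earlier first): Haddad (Aug 1, 1994) before Eriksen (Sep 19, 1995).
Yilmaz, Vance and Vasquez all have terms served 10 terms, so the next rule applies.
Among Yilmaz, Vance and Vasquez, by date first returned to the chamber (earlier first): Yilmaz (May 22, 2003) before Vance (Apr 3, 2007) before Vasquez (Dec 19, 2011).
Full order: Greco, Haddad, Eriksen, Petrov, Yilmaz, Vance, Vasquez, Whitfield.

Greco, Haddad, Eriksen, Petrov, Yilmaz, Vance, Vasquez, Whitfield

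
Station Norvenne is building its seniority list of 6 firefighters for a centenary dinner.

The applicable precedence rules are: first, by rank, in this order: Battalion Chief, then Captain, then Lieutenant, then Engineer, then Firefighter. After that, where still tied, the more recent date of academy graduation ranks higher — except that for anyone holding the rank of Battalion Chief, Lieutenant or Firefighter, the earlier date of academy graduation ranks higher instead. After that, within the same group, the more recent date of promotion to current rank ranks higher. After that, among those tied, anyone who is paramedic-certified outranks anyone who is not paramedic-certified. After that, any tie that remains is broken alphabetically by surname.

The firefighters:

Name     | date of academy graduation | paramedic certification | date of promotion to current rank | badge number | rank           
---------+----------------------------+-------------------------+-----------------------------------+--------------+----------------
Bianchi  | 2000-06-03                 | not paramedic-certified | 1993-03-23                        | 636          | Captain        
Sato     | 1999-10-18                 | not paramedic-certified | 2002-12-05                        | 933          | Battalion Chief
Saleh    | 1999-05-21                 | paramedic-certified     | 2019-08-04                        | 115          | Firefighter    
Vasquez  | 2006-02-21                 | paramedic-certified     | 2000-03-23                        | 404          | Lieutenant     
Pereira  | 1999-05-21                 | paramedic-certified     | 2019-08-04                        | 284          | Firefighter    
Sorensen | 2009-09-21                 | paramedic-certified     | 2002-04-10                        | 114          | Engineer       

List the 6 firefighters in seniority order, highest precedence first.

By rank: Sato (Battalion Chief); then Bianchi (Captain); then Vasquez (Lieutenant); then Sorensen (Engineer); then Pereira and Saleh (Firefighter).
Pereira and Saleh both have date of academy graduation 1999-05-21, so the next rule applies.
Pereira and Saleh both have date of promotion to current rank 2019-08-04, so the next rule applies.
Pereira and Saleh are each paramedic-certified, so the next rule applies.
Among Pereira and Saleh, alphabetically by surname: Pereira before Saleh.
Full order: Sato, Bianchi, Vasquez, Sorensen, Pereira, Saleh.

Sato, Bianchi, Vasquez, Sorensen, Pereira, Saleh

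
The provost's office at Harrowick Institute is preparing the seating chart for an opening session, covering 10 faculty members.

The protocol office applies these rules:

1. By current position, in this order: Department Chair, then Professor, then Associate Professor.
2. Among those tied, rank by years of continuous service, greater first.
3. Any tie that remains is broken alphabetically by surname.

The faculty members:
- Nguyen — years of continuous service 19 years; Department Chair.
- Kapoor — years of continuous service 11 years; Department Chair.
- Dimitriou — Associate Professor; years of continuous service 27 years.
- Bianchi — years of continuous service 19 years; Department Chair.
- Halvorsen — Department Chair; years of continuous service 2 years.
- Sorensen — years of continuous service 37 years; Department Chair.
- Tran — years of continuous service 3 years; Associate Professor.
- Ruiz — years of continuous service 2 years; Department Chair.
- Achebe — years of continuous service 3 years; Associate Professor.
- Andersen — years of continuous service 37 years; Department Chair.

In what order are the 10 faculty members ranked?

Andersen, Sorensen, Bianchi, Nguyen, Kapoor, Halvorsen, Ruiz, Dimitriou, Achebe, Tran

By current position: Andersen, Sorensen, Bianchi, Nguyen, Kapoor, Halvorsen and Ruiz (Department Chair); then Dimitriou, Achebe and Tran (Associate Professor).
Among Andersen, Sorensen, Bianchi, Nguyen, Kapoor, Halvorsen and Ruiz, by years of continuous service (higher first): Andersen and Sorensen (37 years) before Bianchi and Nguyen (19 years) before Kapoor (11 years) before Halvorsen and Ruiz (2 years).
Among Andersen and Sorensen, alphabetically by surname: Andersen before Sorensen.
Among Bianchi and Nguyen, alphabetically by surname: Bianchi before Nguyen.
Among Halvorsen and Ruiz, alphabetically by surname: Halvorsen before Ruiz.
Among Dimitriou, Achebe and Tran, by years of continuous service (higher first): Dimitriou (27 years) before Achebe and Tran (3 years).
Among Achebe and Tran, alphabetically by surname: Achebe before Tran.
Full order: Andersen, Sorensen, Bianchi, Nguyen, Kapoor, Halvorsen, Ruiz, Dimitriou, Achebe, Tran.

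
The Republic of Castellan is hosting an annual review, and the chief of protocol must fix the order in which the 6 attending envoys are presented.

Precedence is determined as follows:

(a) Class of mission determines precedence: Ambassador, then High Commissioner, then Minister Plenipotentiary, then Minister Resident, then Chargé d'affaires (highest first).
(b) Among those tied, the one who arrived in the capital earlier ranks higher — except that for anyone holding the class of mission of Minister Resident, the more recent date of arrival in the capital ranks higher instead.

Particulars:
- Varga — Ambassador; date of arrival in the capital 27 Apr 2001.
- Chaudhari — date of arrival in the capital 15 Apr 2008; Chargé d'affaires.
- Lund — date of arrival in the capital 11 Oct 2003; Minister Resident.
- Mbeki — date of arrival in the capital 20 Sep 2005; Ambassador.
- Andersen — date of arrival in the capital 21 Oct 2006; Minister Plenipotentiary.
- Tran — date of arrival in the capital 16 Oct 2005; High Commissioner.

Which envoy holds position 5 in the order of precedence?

Lund

By class of mission: Varga and Mbeki (Ambassador); then Tran (High Commissioner); then Andersen (Minister Plenipotentiary); then Lund (Minister Resident); then Chaudhari (Chargé d'affaires).
Among Varga and Mbeki, by date of arrival in the capital (earlier first): Varga (27 Apr 2001) before Mbeki (20 Sep 2005).
Order: Varga, Mbeki, Tran, Andersen, Lund, Chaudhari.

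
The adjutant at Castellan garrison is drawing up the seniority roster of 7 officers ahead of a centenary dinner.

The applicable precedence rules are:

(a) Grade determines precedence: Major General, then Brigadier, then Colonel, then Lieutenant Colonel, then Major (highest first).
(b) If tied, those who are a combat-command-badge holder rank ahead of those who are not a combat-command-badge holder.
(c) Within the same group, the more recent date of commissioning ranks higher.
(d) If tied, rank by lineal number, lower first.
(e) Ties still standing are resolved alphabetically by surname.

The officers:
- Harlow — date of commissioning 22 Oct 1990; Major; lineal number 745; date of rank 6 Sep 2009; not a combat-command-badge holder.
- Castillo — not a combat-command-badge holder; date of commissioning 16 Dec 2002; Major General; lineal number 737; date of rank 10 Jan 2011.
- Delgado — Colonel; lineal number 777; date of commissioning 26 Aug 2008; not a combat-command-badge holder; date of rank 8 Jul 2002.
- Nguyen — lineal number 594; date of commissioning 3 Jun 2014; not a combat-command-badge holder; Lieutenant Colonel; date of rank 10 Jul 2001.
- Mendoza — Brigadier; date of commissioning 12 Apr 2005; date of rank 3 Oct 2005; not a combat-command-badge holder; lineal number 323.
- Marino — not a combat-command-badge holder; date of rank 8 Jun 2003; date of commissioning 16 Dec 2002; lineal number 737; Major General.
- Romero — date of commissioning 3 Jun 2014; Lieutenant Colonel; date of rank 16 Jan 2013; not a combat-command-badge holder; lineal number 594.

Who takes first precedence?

By grade: Castillo and Marino (Major General); then Mendoza (Brigadier); then Delgado (Colonel); then Nguyen and Romero (Lieutenant Colonel); then Harlow (Major).
Castillo and Marino are each not a combat-command-badge holder, so the next rule applies.
Castillo and Marino both have date of commissioning 16 Dec 2002, so the next rule applies.
Castillo and Marino both have lineal number 737, so the next rule applies.
Among Castillo and Marino, alphabetically by surname: Castillo before Marino.
Nguyen and Romero are each not a combat-command-badge holder, so the next rule applies.
Nguyen and Romero both have date of commissioning 3 Jun 2014, so the next rule applies.
Nguyen and Romero both have lineal number 594, so the next rule applies.
Among Nguyen and Romero, alphabetically by surname: Nguyen before Romero.
Order: Castillo, Marino, Mendoza, Delgado, Nguyen, Romero, Harlow.

Castillo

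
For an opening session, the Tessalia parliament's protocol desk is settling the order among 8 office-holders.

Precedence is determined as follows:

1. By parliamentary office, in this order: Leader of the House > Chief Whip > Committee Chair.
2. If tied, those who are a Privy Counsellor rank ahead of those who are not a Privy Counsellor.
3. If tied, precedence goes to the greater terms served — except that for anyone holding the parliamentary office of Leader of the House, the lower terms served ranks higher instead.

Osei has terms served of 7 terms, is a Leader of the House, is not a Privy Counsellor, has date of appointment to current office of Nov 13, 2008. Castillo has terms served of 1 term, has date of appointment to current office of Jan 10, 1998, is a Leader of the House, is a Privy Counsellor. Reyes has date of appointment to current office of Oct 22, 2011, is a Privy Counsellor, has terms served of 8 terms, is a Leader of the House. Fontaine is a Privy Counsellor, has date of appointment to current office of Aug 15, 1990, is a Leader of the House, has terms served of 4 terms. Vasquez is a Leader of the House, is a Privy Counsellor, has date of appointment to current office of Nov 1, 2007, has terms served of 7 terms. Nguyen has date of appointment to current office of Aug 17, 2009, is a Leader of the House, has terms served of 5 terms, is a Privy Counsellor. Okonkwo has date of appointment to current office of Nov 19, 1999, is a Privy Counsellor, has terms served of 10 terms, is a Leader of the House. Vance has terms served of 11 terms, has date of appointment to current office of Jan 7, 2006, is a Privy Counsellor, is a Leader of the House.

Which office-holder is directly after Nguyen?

Vasquez

By parliamentary office: Castillo, Fontaine, Nguyen, Vasquez, Reyes, Okonkwo, Vance and Osei (Leader of the House).
Among Castillo, Fontaine, Nguyen, Vasquez, Reyes, Okonkwo, Vance and Osei, a Privy Counsellor before not a Privy Counsellor: Castillo, Fontaine, Nguyen, Vasquez, Reyes, Okonkwo and Vance (a Privy Counsellor) before Osei (not a Privy Counsellor).
Among Castillo, Fontaine, Nguyen, Vasquez, Reyes, Okonkwo and Vance, by terms served (lower first) (reversed rule for this group): Castillo (1 term) before Fontaine (4 terms) before Nguyen (5 terms) before Vasquez (7 terms) before Reyes (8 terms) before Okonkwo (10 terms) before Vance (11 terms).
Order: Castillo, Fontaine, Nguyen, Vasquez, Reyes, Okonkwo, Vance, Osei.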